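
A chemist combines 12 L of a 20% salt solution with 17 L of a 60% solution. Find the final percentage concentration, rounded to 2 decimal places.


Solute in mixture 1 = 20% of 12 L = 12*20/100 = 12/5 L
Solute in mixture 2 = 60% of 17 L = 17*60/100 = 51/5 L
Total solute = 12/5 + 51/5 = 63/5 L
Total volume = 12 + 17 = 29 L
Final concentration = 63/5/29 * 100 = 43.45%

43.45


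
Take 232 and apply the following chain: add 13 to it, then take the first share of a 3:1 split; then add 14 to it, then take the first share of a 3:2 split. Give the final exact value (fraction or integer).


Start with 232.
Step 1: Add 13: 232+13=245; split 3:1 first = 245*3/4 = 735/4
Step 2: Add 14: 735/4+14=791/4; split 3:2 first = 791/4*3/5 = 2373/20
Final result = 2373/20

2373/20


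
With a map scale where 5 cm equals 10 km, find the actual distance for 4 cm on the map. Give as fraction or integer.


Map scale: 5 cm = 10 km
Measured distance on map = 4 cm
Set up proportion: 4 * 10 / 5
= 40 / 5
= 8 km

8


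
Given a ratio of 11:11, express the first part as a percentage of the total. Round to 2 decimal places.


Total parts = 11 + 11 = 22
First part fraction = 11/22
Percentage = (11/22) * 100
= 0.5 * 100
= 50.00%

50.00


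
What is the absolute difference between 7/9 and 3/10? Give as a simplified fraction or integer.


Simplify: 7/9 = 7/9 and 3/10 = 3/10
Find common denominator: LCD = 90
Convert: 70/90 and 27/90
Difference = |70 - 27|/90 = 43/90
Simplified = 43/90

43/90


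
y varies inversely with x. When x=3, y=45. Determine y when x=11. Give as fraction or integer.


Inverse proportion: y = k/x
Find k: k = 3 * 45 = 135
Compute y at x=11: y = 135/11
y = 135/11

135/11


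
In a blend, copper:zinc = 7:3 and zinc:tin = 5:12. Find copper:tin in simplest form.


Given a:b = 7:3 and b:c = 5:12
Make b consistent. Multiply first ratio by 5: a:b = 35:15
Multiply second ratio by 3: b:c = 15:36
Now b = 15 in both, so a:b:c = 35:15:36
Therefore a:c = 35:36
Simplify by GCD: a:c = 35:36

35:36


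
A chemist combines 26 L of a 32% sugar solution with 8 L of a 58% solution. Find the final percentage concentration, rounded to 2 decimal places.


Solute in mixture 1 = 32% of 26 L = 26*32/100 = 208/25 L
Solute in mixture 2 = 58% of 8 L = 8*58/100 = 116/25 L
Total solute = 208/25 + 116/25 = 324/25 L
Total volume = 26 + 8 = 34 L
Final concentration = 324/25/34 * 100 = 38.12%

38.12


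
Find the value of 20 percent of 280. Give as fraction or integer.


Compute 20% of 280
Convert percentage: 20% = 20/100
Multiply: 280 * 20/100
= 5600/100
= 56

56


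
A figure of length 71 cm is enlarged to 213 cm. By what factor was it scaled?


Original length = 71 cm
Scaled length = 213 cm
Scale factor = 213 / 71
= 3

3


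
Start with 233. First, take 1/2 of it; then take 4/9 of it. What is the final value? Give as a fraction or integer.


Start with 233.
Step 1: Take 1/2: 233 * 1/2 = 233/2
Step 2: Take 4/9: 233/2 * 4/9 = 466/9
Final result = 466/9

466/9


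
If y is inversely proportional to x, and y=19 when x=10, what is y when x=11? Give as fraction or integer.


Inverse proportion: y = k/x
Find k: k = 10 * 19 = 190
Compute y at x=11: y = 190/11
y = 190/11

190/11


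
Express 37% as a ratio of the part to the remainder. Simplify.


Part = 37%, Remainder = 63%
Ratio = 37:63
GCD(37, 63) = 1
Simplify: 37:63 = 37:63

37:63


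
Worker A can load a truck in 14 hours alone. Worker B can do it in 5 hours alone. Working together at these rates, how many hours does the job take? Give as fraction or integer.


Rate of A = 1/14 job per hour
Rate of B = 1/5 job per hour
Combined rate = 1/14 + 1/5
Find common denominator: (5 + 14)/(14*5) = 19/70
Combined rate = 19/70 job per hour
Time together = 1 / (19/70) = 70/19 hours

70/19


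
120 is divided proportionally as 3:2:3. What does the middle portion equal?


Ratio = 3:2:3
Total parts = 3 + 2 + 3 = 8
Value per part = 120 / 8 = 15
First share = 3 * 15 = 45
Middle share = 2 * 15 = 30
Third share = 3 * 15 = 45

30


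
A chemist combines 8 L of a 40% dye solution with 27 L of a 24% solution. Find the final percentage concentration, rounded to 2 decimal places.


Solute in mixture 1 = 40% of 8 L = 8*40/100 = 16/5 L
Solute in mixture 2 = 24% of 27 L = 27*24/100 = 162/25 L
Total solute = 16/5 + 162/25 = 242/25 L
Total volume = 8 + 27 = 35 L
Final concentration = 242/25/35 * 100 = 27.66%

27.66


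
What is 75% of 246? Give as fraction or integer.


Compute 75% of 246
Convert percentage: 75% = 75/100
Multiply: 246 * 75/100
= 18450/100
= 369/2

369/2


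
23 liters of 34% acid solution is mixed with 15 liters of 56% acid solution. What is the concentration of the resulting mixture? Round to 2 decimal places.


Solute in mixture 1 = 34% of 23 L = 23*34/100 = 391/50 L
Solute in mixture 2 = 56% of 15 L = 15*56/100 = 42/5 L
Total solute = 391/50 + 42/5 = 811/50 L
Total volume = 23 + 15 = 38 L
Final concentration = 811/50/38 * 100 = 42.68%

42.68


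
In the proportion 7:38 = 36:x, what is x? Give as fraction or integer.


Setting up: 7/38 = 36/x
Cross multiply: 7 * x = 38 * 36
7x = 1368
x = 1368/7
x = 1368/7

1368/7


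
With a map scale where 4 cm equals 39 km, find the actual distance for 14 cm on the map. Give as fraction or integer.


Map scale: 4 cm = 39 km
Measured distance on map = 14 cm
Set up proportion: 14 * 39 / 4
= 546 / 4
= 273/2 km

273/2


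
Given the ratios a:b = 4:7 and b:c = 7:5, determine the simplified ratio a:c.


Given a:b = 4:7 and b:c = 7:5
Make b consistent. Multiply first ratio by 7: a:b = 28:49
Multiply second ratio by 7: b:c = 49:35
Now b = 49 in both, so a:b:c = 28:49:35
Therefore a:c = 28:35
Simplify by GCD: a:c = 4:5

4:5


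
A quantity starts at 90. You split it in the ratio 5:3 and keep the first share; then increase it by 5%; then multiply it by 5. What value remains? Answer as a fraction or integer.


Start with 90.
Step 1: Split 5:3, first share = 90 * 5/8 = 225/4
Step 2: Increase by 5%: 225/4 * 105/100 = 945/16
Step 3: Multiply by 5: 945/16 * 5 = 4725/16
Final result = 4725/16

4725/16


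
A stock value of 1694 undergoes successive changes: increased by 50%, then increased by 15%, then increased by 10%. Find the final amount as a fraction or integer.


Start: 1694
Step 1: increase by 50% => multiply by 150/100
  1694 * 150/100 = 2541
Step 2: increase by 15% => multiply by 115/100
  2541 * 115/100 = 58443/20
Step 3: increase by 10% => multiply by 110/100
  58443/20 * 110/100 = 642873/200
Final value = 642873/200

642873/200


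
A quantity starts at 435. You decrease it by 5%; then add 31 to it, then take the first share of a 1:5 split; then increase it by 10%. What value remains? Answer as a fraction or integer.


Start with 435.
Step 1: Decrease by 5%: 435 * 95/100 = 1653/4
Step 2: Add 31: 1653/4+31=1777/4; split 1:5 first = 1777/4*1/6 = 1777/24
Step 3: Increase by 10%: 1777/24 * 110/100 = 19547/240
Final result = 19547/240

19547/240


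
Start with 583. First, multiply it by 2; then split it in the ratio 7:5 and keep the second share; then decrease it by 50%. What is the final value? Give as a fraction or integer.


Start with 583.
Step 1: Multiply by 2: 583 * 2 = 1166
Step 2: Split 7:5, second share = 1166 * 5/12 = 2915/6
Step 3: Decrease by 50%: 2915/6 * 50/100 = 2915/12
Final result = 2915/12

2915/12


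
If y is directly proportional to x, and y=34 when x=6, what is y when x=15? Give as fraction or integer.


Direct proportion: y = kx
Find k: k = 34/6 = 17/3
Compute y at x=15: y = 17/3 * 15
y = 85

85


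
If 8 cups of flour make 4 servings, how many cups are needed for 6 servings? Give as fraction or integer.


Original: 8 cups for 4 servings
Target servings = 6
Scaling factor = 6/4
New amount = 8 * 6/4
= 48/4
= 12 cups

12


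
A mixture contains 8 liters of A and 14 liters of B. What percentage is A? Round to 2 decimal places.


Volume of A = 8 L
Volume of B = 14 L
Total volume = 8 + 14 = 22 L
Percentage of A = (8/22) * 100
= 36.36%

36.36


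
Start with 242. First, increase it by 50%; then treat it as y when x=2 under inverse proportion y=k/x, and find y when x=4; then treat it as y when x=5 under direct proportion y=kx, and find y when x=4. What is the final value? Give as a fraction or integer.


Start with 242.
Step 1: Increase by 50%: 242 * 150/100 = 363
Step 2: Inverse prop: k = (363)*2; new y = k/4 = 363*2/4 = 363/2
Step 3: Direct prop: k = (363/2)/5; new y = k*4 = 363/2*4/5 = 726/5
Final result = 726/5

726/5


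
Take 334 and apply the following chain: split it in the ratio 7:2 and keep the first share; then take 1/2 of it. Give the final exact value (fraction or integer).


Start with 334.
Step 1: Split 7:2, first share = 334 * 7/9 = 2338/9
Step 2: Take 1/2: 2338/9 * 1/2 = 1169/9
Final result = 1169/9

1169/9


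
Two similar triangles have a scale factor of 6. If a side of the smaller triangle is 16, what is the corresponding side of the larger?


Similar triangles have proportional sides
Scale factor = 6
Smaller side = 16
Corresponding larger side = 16 * 6
= 96

96


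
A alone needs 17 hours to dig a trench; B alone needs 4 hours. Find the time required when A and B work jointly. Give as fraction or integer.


Rate of A = 1/17 job per hour
Rate of B = 1/4 job per hour
Combined rate = 1/17 + 1/4
Find common denominator: (4 + 17)/(17*4) = 21/68
Combined rate = 21/68 job per hour
Time together = 1 / (21/68) = 68/21 hours

68/21


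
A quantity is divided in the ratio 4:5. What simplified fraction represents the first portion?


Total parts = 4 + 5 = 9
First part fraction = 4/9
Simplify: 4/9 = 4/9

4/9


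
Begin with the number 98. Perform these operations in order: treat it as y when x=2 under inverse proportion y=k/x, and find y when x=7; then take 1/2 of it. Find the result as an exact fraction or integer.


Start with 98.
Step 1: Inverse prop: k = (98)*2; new y = k/7 = 98*2/7 = 28
Step 2: Take 1/2: 28 * 1/2 = 14
Final result = 14

14


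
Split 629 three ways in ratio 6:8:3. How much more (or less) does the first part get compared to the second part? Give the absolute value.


Total parts = 6 + 8 + 3 = 17
Value per part = 629 / 17 = 37
Shares: 6*37=222, 8*37=296, 3*37=111
First share = 222, second share = 296
Difference = |222 - 296| = 74

74


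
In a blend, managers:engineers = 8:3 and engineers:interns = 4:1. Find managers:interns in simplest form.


Given a:b = 8:3 and b:c = 4:1
Make b consistent. Multiply first ratio by 4: a:b = 32:12
Multiply second ratio by 3: b:c = 12:3
Now b = 12 in both, so a:b:c = 32:12:3
Therefore a:c = 32:3
Simplify by GCD: a:c = 32:3

32:3


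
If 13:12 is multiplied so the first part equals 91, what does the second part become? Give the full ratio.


Original ratio: 13:12
First term target: 91
Scale factor = 91 / 13 = 7
Multiply second term: 12 * 7 = 84
Equivalent ratio = 91:84

91:84


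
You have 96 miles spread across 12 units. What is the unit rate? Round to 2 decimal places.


Total miles = 96
Number of units = 12
Unit rate = 96 / 12
= 8 miles per unit

8


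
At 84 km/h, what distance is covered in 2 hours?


Using distance = speed * time
Speed = 84 km/h
Time = 2 hours
Distance = 84 * 2
= 168 km

168


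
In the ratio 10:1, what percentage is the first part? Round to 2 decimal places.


Total parts = 10 + 1 = 11
First part fraction = 10/11
Percentage = (10/11) * 100
= 0.909091 * 100
= 90.91%

90.91


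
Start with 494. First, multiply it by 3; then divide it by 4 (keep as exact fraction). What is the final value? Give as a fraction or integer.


Start with 494.
Step 1: Multiply by 3: 494 * 3 = 1482
Step 2: Divide by 4: 1482 / 4 = 741/2
Final result = 741/2

741/2


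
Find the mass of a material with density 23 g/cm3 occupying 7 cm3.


Using mass = density * volume
Density = 23 g/cm3
Volume = 7 cm3
Mass = 23 * 7
= 161 g

161


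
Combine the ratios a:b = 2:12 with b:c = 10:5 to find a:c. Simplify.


Given a:b = 2:12 and b:c = 10:5
Make b consistent. Multiply first ratio by 10: a:b = 20:120
Multiply second ratio by 12: b:c = 120:60
Now b = 120 in both, so a:b:c = 20:120:60
Therefore a:c = 20:60
Simplify by GCD: a:c = 1:3

1:3


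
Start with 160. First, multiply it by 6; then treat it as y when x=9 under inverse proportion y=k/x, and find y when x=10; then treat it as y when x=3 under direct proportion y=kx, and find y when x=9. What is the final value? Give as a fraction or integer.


Start with 160.
Step 1: Multiply by 6: 160 * 6 = 960
Step 2: Inverse prop: k = (960)*9; new y = k/10 = 960*9/10 = 864
Step 3: Direct prop: k = (864)/3; new y = k*9 = 864*9/3 = 2592
Final result = 2592

2592


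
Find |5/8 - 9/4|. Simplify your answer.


Simplify: 5/8 = 5/8 and 9/4 = 9/4
Find common denominator: LCD = 8
Convert: 5/8 and 18/8
Difference = |5 - 18|/8 = 13/8
Simplified = 13/8

13/8


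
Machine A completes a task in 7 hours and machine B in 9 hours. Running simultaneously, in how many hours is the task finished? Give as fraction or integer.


Rate of A = 1/7 job per hour
Rate of B = 1/9 job per hour
Combined rate = 1/7 + 1/9
Find common denominator: (9 + 7)/(7*9) = 16/63
Combined rate = 16/63 job per hour
Time together = 1 / (16/63) = 63/16 hours

63/16


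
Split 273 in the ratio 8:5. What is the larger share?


Total parts = 8 + 5 = 13
Value per part = 273 / 13 = 21
First share = 8 * 21 = 168
Second share = 5 * 21 = 105
Larger share = 168

168


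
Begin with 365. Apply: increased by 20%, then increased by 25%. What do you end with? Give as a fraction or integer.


Start: 365
Step 1: increase by 20% => multiply by 120/100
  365 * 120/100 = 438
Step 2: increase by 25% => multiply by 125/100
  438 * 125/100 = 1095/2
Final value = 1095/2

1095/2


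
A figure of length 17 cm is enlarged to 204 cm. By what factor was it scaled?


Original length = 17 cm
Scaled length = 204 cm
Scale factor = 204 / 17
= 12

12


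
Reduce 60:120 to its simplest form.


Find GCD(60, 120)
GCD = 60
Divide both by 60: 60/60 = 1, 120/60 = 2
Simplified ratio = 1:2

1:2


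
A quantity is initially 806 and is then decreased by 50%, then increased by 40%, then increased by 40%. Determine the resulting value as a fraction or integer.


Start: 806
Step 1: decrease by 50% => multiply by 50/100
  806 * 50/100 = 403
Step 2: increase by 40% => multiply by 140/100
  403 * 140/100 = 2821/5
Step 3: increase by 40% => multiply by 140/100
  2821/5 * 140/100 = 19747/25
Final value = 19747/25

19747/25


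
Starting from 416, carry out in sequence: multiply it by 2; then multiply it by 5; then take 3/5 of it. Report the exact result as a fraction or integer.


Start with 416.
Step 1: Multiply by 2: 416 * 2 = 832
Step 2: Multiply by 5: 832 * 5 = 4160
Step 3: Take 3/5: 4160 * 3/5 = 2496
Final result = 2496

2496


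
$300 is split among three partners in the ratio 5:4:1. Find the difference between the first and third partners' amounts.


Total parts = 5 + 4 + 1 = 10
Value per part = 300 / 10 = 30
Shares: 5*30=150, 4*30=120, 1*30=30
First share = 150, third share = 30
Difference = |150 - 30| = 120

120


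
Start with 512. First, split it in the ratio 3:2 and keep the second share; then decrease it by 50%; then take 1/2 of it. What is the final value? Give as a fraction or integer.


Start with 512.
Step 1: Split 3:2, second share = 512 * 2/5 = 1024/5
Step 2: Decrease by 50%: 1024/5 * 50/100 = 512/5
Step 3: Take 1/2: 512/5 * 1/2 = 256/5
Final result = 256/5

256/5


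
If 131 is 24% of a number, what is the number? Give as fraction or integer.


Given: 131 is 24% of the whole
Set up: 131 = 24/100 * whole
whole = 131 * 100 / 24
whole = 13100 / 24
whole = 3275/6

3275/6


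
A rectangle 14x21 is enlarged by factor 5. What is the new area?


Original dimensions: 14 x 21
Enlargement factor = 5
New width = 14 * 5 = 70
New height = 21 * 5 = 105
New area = 70 * 105 = 7350

7350


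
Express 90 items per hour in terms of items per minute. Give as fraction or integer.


Converting from per hour to per minute
Rate = 90 items per hour
Divide by 60: 90/60
= 3/2 items per minute

3/2


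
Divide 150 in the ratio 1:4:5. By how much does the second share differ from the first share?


Total parts = 1 + 4 + 5 = 10
Value per part = 150 / 10 = 15
Shares: 1*15=15, 4*15=60, 5*15=75
Second share = 60, first share = 15
Difference = |60 - 15| = 45

45


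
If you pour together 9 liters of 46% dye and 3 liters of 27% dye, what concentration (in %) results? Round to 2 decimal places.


Solute in mixture 1 = 46% of 9 L = 9*46/100 = 207/50 L
Solute in mixture 2 = 27% of 3 L = 3*27/100 = 81/100 L
Total solute = 207/50 + 81/100 = 99/20 L
Total volume = 9 + 3 = 12 L
Final concentration = 99/20/12 * 100 = 41.25%

41.25


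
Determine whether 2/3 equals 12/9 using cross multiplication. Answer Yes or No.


Cross multiply to check 2/3 = 12/9
Left cross product: 2 * 9 = 18
Right cross product: 3 * 12 = 36
18 != 36
Not equal, so proportions differ => No

No


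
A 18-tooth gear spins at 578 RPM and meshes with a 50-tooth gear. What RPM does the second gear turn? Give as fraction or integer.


Gear ratio: teeth_A * RPM_A = teeth_B * RPM_B
18 * 578 = 50 * RPM_B
10404 = 50 * RPM_B
RPM_B = 10404 / 50
RPM_B = 5202/25

5202/25


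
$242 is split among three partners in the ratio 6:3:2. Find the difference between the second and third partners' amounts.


Total parts = 6 + 3 + 2 = 11
Value per part = 242 / 11 = 22
Shares: 6*22=132, 3*22=66, 2*22=44
Second share = 66, third share = 44
Difference = |66 - 44| = 22

22


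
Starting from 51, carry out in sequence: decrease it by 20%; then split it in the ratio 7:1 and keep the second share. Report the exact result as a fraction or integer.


Start with 51.
Step 1: Decrease by 20%: 51 * 80/100 = 204/5
Step 2: Split 7:1, second share = 204/5 * 1/8 = 51/10
Final result = 51/10

51/10


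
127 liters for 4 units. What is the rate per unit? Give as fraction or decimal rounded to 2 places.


Total liters = 127
Number of units = 4
Unit rate = 127 / 4
= 31.75 liters per unit

31.75


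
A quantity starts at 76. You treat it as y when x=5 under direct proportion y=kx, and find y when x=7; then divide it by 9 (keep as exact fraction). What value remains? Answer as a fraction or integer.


Start with 76.
Step 1: Direct prop: k = (76)/5; new y = k*7 = 76*7/5 = 532/5
Step 2: Divide by 9: 532/5 / 9 = 532/45
Final result = 532/45

532/45


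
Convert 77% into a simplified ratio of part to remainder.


Part = 77%, Remainder = 23%
Ratio = 77:23
GCD(77, 23) = 1
Simplify: 77:23 = 77:23

77:23


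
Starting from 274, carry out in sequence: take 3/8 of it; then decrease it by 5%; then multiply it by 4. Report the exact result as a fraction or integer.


Start with 274.
Step 1: Take 3/8: 274 * 3/8 = 411/4
Step 2: Decrease by 5%: 411/4 * 95/100 = 7809/80
Step 3: Multiply by 4: 7809/80 * 4 = 7809/20
Final result = 7809/20

7809/20


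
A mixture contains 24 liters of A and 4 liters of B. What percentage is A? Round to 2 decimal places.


Volume of A = 24 L
Volume of B = 4 L
Total volume = 24 + 4 = 28 L
Percentage of A = (24/28) * 100
= 85.71%

85.71


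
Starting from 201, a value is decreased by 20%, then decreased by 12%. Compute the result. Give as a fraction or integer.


Start: 201
Step 1: decrease by 20% => multiply by 80/100
  201 * 80/100 = 804/5
Step 2: decrease by 12% => multiply by 88/100
  804/5 * 88/100 = 17688/125
Final value = 17688/125

17688/125


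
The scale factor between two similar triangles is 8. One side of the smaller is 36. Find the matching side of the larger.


Similar triangles have proportional sides
Scale factor = 8
Smaller side = 36
Corresponding larger side = 36 * 8
= 288

288


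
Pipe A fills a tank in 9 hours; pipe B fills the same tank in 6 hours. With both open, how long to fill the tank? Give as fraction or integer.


Rate of A = 1/9 job per hour
Rate of B = 1/6 job per hour
Combined rate = 1/9 + 1/6
Find common denominator: (6 + 9)/(9*6) = 15/54
Combined rate = 5/18 job per hour
Time together = 1 / (5/18) = 18/5 hours

18/5


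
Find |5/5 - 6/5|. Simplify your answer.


Simplify: 5/5 = 1 and 6/5 = 6/5
Find common denominator: LCD = 5
Convert: 5/5 and 6/5
Difference = |5 - 6|/5 = 1/5
Simplified = 1/5

1/5


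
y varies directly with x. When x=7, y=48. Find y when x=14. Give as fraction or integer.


Direct proportion: y = kx
Find k: k = 48/7 = 48/7
Compute y at x=14: y = 48/7 * 14
y = 96

96


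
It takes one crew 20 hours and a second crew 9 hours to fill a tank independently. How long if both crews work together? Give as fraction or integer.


Rate of A = 1/20 job per hour
Rate of B = 1/9 job per hour
Combined rate = 1/20 + 1/9
Find common denominator: (9 + 20)/(20*9) = 29/180
Combined rate = 29/180 job per hour
Time together = 1 / (29/180) = 180/29 hours

180/29


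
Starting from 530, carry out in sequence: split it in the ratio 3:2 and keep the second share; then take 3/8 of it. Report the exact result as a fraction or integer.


Start with 530.
Step 1: Split 3:2, second share = 530 * 2/5 = 212
Step 2: Take 3/8: 212 * 3/8 = 159/2
Final result = 159/2

159/2


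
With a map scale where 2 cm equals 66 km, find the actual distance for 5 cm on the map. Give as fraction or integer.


Map scale: 2 cm = 66 km
Measured distance on map = 5 cm
Set up proportion: 5 * 66 / 2
= 330 / 2
= 165 km

165


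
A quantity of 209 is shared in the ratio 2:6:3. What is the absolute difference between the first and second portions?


Total parts = 2 + 6 + 3 = 11
Value per part = 209 / 11 = 19
Shares: 2*19=38, 6*19=114, 3*19=57
First share = 38, second share = 114
Difference = |38 - 114| = 76

76


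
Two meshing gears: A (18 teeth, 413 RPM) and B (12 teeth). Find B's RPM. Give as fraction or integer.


Gear ratio: teeth_A * RPM_A = teeth_B * RPM_B
18 * 413 = 12 * RPM_B
7434 = 12 * RPM_B
RPM_B = 7434 / 12
RPM_B = 1239/2

1239/2


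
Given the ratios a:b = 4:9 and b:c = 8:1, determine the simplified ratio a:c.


Given a:b = 4:9 and b:c = 8:1
Make b consistent. Multiply first ratio by 8: a:b = 32:72
Multiply second ratio by 9: b:c = 72:9
Now b = 72 in both, so a:b:c = 32:72:9
Therefore a:c = 32:9
Simplify by GCD: a:c = 32:9

32:9


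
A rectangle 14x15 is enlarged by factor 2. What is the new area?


Original dimensions: 14 x 15
Enlargement factor = 2
New width = 14 * 2 = 28
New height = 15 * 2 = 30
New area = 28 * 30 = 840

840


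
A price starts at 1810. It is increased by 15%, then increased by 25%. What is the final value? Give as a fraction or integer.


Start: 1810
Step 1: increase by 15% => multiply by 115/100
  1810 * 115/100 = 4163/2
Step 2: increase by 25% => multiply by 125/100
  4163/2 * 125/100 = 20815/8
Final value = 20815/8

20815/8


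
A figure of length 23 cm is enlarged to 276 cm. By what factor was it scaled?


Original length = 23 cm
Scaled length = 276 cm
Scale factor = 276 / 23
= 12

12


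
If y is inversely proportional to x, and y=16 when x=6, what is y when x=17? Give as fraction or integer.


Inverse proportion: y = k/x
Find k: k = 6 * 16 = 96
Compute y at x=17: y = 96/17
y = 96/17

96/17


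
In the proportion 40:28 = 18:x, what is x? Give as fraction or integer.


Setting up: 40/28 = 18/x
Cross multiply: 40 * x = 28 * 18
40x = 504
x = 504/40
x = 63/5

63/5


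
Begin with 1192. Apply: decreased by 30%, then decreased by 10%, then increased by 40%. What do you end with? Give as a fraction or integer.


Start: 1192
Step 1: decrease by 30% => multiply by 70/100
  1192 * 70/100 = 4172/5
Step 2: decrease by 10% => multiply by 90/100
  4172/5 * 90/100 = 18774/25
Step 3: increase by 40% => multiply by 140/100
  18774/25 * 140/100 = 131418/125
Final value = 131418/125

131418/125


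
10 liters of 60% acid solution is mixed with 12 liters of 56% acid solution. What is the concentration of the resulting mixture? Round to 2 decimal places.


Solute in mixture 1 = 60% of 10 L = 10*60/100 = 6 L
Solute in mixture 2 = 56% of 12 L = 12*56/100 = 168/25 L
Total solute = 6 + 168/25 = 318/25 L
Total volume = 10 + 12 = 22 L
Final concentration = 318/25/22 * 100 = 57.82%

57.82


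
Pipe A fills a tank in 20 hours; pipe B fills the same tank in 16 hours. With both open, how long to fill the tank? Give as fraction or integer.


Rate of A = 1/20 job per hour
Rate of B = 1/16 job per hour
Combined rate = 1/20 + 1/16
Find common denominator: (16 + 20)/(20*16) = 36/320
Combined rate = 9/80 job per hour
Time together = 1 / (9/80) = 80/9 hours

80/9


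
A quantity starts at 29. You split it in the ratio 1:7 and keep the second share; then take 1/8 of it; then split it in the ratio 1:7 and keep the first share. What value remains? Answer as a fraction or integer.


Start with 29.
Step 1: Split 1:7, second share = 29 * 7/8 = 203/8
Step 2: Take 1/8: 203/8 * 1/8 = 203/64
Step 3: Split 1:7, first share = 203/64 * 1/8 = 203/512
Final result = 203/512

203/512


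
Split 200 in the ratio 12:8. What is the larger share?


Total parts = 12 + 8 = 20
Value per part = 200 / 20 = 10
First share = 12 * 10 = 120
Second share = 8 * 10 = 80
Larger share = 120

120


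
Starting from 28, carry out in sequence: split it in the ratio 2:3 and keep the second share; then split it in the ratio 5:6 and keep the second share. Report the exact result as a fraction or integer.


Start with 28.
Step 1: Split 2:3, second share = 28 * 3/5 = 84/5
Step 2: Split 5:6, second share = 84/5 * 6/11 = 504/55
Final result = 504/55

504/55


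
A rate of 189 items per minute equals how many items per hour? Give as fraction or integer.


Converting from per minute to per hour
Rate = 189 items per minute
Multiply by 60: 189 * 60
= 11340 items per hour

11340


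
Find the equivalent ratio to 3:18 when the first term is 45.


Original ratio: 3:18
First term target: 45
Scale factor = 45 / 3 = 15
Multiply second term: 18 * 15 = 270
Equivalent ratio = 45:270

45:270


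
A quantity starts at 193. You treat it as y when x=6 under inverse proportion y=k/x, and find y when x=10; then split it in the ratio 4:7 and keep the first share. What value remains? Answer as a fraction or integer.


Start with 193.
Step 1: Inverse prop: k = (193)*6; new y = k/10 = 193*6/10 = 579/5
Step 2: Split 4:7, first share = 579/5 * 4/11 = 2316/55
Final result = 2316/55

2316/55


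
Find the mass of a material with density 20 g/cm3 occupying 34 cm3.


Using mass = density * volume
Density = 20 g/cm3
Volume = 34 cm3
Mass = 20 * 34
= 680 g

680


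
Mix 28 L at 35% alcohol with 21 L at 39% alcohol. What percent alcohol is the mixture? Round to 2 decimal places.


Solute in mixture 1 = 35% of 28 L = 28*35/100 = 49/5 L
Solute in mixture 2 = 39% of 21 L = 21*39/100 = 819/100 L
Total solute = 49/5 + 819/100 = 1799/100 L
Total volume = 28 + 21 = 49 L
Final concentration = 1799/100/49 * 100 = 36.71%

36.71


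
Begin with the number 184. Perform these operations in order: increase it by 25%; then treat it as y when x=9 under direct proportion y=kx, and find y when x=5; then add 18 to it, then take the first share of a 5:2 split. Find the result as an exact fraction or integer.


Start with 184.
Step 1: Increase by 25%: 184 * 125/100 = 230
Step 2: Direct prop: k = (230)/9; new y = k*5 = 230*5/9 = 1150/9
Step 3: Add 18: 1150/9+18=1312/9; split 5:2 first = 1312/9*5/7 = 6560/63
Final result = 6560/63

6560/63


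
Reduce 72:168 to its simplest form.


Find GCD(72, 168)
GCD = 24
Divide both by 24: 72/24 = 3, 168/24 = 7
Simplified ratio = 3:7

3:7


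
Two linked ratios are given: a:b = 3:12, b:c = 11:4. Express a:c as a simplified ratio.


Given a:b = 3:12 and b:c = 11:4
Make b consistent. Multiply first ratio by 11: a:b = 33:132
Multiply second ratio by 12: b:c = 132:48
Now b = 132 in both, so a:b:c = 33:132:48
Therefore a:c = 33:48
Simplify by GCD: a:c = 11:16

11:16


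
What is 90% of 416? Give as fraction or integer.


Compute 90% of 416
Convert percentage: 90% = 90/100
Multiply: 416 * 90/100
= 37440/100
= 1872/5

1872/5


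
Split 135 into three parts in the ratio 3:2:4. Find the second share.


Ratio = 3:2:4
Total parts = 3 + 2 + 4 = 9
Value per part = 135 / 9 = 15
First share = 3 * 15 = 45
Middle share = 2 * 15 = 30
Third share = 4 * 15 = 60

30


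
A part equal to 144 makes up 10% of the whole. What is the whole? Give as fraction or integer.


Given: 144 is 10% of the whole
Set up: 144 = 10/100 * whole
whole = 144 * 100 / 10
whole = 14400 / 10
whole = 1440

1440


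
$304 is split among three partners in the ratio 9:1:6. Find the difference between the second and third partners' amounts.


Total parts = 9 + 1 + 6 = 16
Value per part = 304 / 16 = 19
Shares: 9*19=171, 1*19=19, 6*19=114
Second share = 19, third share = 114
Difference = |19 - 114| = 95

95


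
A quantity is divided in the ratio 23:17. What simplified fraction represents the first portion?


Total parts = 23 + 17 = 40
First part fraction = 23/40
Simplify: 23/40 = 23/40

23/40


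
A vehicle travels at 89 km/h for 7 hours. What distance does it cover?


Using distance = speed * time
Speed = 89 km/h
Time = 7 hours
Distance = 89 * 7
= 623 km

623


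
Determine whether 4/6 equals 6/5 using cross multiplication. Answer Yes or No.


Cross multiply to check 4/6 = 6/5
Left cross product: 4 * 5 = 20
Right cross product: 6 * 6 = 36
20 != 36
Not equal, so proportions differ => No

No


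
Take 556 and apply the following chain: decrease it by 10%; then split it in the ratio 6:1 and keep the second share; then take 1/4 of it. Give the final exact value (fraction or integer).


Start with 556.
Step 1: Decrease by 10%: 556 * 90/100 = 2502/5
Step 2: Split 6:1, second share = 2502/5 * 1/7 = 2502/35
Step 3: Take 1/4: 2502/35 * 1/4 = 1251/70
Final result = 1251/70

1251/70


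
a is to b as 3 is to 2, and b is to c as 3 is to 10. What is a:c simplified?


Given a:b = 3:2 and b:c = 3:10
Make b consistent. Multiply first ratio by 3: a:b = 9:6
Multiply second ratio by 2: b:c = 6:20
Now b = 6 in both, so a:b:c = 9:6:20
Therefore a:c = 9:20
Simplify by GCD: a:c = 9:20

9:20


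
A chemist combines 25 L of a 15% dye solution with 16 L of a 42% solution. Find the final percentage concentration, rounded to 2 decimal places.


Solute in mixture 1 = 15% of 25 L = 25*15/100 = 15/4 L
Solute in mixture 2 = 42% of 16 L = 16*42/100 = 168/25 L
Total solute = 15/4 + 168/25 = 1047/100 L
Total volume = 25 + 16 = 41 L
Final concentration = 1047/100/41 * 100 = 25.54%

25.54


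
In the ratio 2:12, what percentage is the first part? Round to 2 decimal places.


Total parts = 2 + 12 = 14
First part fraction = 2/14
Percentage = (2/14) * 100
= 0.142857 * 100
= 14.29%

14.29


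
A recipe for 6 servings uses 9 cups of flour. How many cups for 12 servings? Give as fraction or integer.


Original: 9 cups for 6 servings
Target servings = 12
Scaling factor = 12/6
New amount = 9 * 12/6
= 108/6
= 18 cups

18


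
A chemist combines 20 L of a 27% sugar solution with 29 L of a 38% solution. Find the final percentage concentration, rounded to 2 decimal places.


Solute in mixture 1 = 27% of 20 L = 20*27/100 = 27/5 L
Solute in mixture 2 = 38% of 29 L = 29*38/100 = 551/50 L
Total solute = 27/5 + 551/50 = 821/50 L
Total volume = 20 + 29 = 49 L
Final concentration = 821/50/49 * 100 = 33.51%

33.51


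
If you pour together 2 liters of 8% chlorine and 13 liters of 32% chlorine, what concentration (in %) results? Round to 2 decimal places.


Solute in mixture 1 = 8% of 2 L = 2*8/100 = 4/25 L
Solute in mixture 2 = 32% of 13 L = 13*32/100 = 104/25 L
Total solute = 4/25 + 104/25 = 108/25 L
Total volume = 2 + 13 = 15 L
Final concentration = 108/25/15 * 100 = 28.80%

28.80


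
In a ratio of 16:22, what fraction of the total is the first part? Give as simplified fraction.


Total parts = 16 + 22 = 38
First part fraction = 16/38
Simplify: 16/38 = 8/19

8/19


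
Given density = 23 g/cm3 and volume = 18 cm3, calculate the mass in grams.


Using mass = density * volume
Density = 23 g/cm3
Volume = 18 cm3
Mass = 23 * 18
= 414 g

414


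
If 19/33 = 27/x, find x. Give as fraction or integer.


Setting up: 19/33 = 27/x
Cross multiply: 19 * x = 33 * 27
19x = 891
x = 891/19
x = 891/19

891/19


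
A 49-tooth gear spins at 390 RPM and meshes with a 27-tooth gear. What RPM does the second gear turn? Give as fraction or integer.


Gear ratio: teeth_A * RPM_A = teeth_B * RPM_B
49 * 390 = 27 * RPM_B
19110 = 27 * RPM_B
RPM_B = 19110 / 27
RPM_B = 6370/9

6370/9


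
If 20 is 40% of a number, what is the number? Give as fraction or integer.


Given: 20 is 40% of the whole
Set up: 20 = 40/100 * whole
whole = 20 * 100 / 40
whole = 2000 / 40
whole = 50

50


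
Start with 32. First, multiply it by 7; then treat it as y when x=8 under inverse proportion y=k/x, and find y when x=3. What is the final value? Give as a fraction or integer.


Start with 32.
Step 1: Multiply by 7: 32 * 7 = 224
Step 2: Inverse prop: k = (224)*8; new y = k/3 = 224*8/3 = 1792/3
Final result = 1792/3

1792/3


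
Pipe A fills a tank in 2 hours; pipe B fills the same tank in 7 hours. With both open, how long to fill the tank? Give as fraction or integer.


Rate of A = 1/2 job per hour
Rate of B = 1/7 job per hour
Combined rate = 1/2 + 1/7
Find common denominator: (7 + 2)/(2*7) = 9/14
Combined rate = 9/14 job per hour
Time together = 1 / (9/14) = 14/9 hours

14/9


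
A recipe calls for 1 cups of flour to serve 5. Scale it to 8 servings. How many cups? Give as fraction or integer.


Original: 1 cups for 5 servings
Target servings = 8
Scaling factor = 8/5
New amount = 1 * 8/5
= 8/5
= 8/5 cups

8/5


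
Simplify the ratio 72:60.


Find GCD(72, 60)
GCD = 12
Divide both by 12: 72/12 = 6, 60/12 = 5
Simplified ratio = 6:5

6:5


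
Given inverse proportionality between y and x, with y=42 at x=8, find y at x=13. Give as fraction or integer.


Inverse proportion: y = k/x
Find k: k = 8 * 42 = 336
Compute y at x=13: y = 336/13
y = 336/13

336/13


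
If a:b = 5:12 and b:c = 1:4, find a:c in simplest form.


Given a:b = 5:12 and b:c = 1:4
Make b consistent. Multiply first ratio by 1: a:b = 5:12
Multiply second ratio by 12: b:c = 12:48
Now b = 12 in both, so a:b:c = 5:12:48
Therefore a:c = 5:48
Simplify by GCD: a:c = 5:48

5:48


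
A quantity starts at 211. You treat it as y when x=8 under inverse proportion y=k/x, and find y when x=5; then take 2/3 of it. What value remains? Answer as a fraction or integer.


Start with 211.
Step 1: Inverse prop: k = (211)*8; new y = k/5 = 211*8/5 = 1688/5
Step 2: Take 2/3: 1688/5 * 2/3 = 3376/15
Final result = 3376/15

3376/15


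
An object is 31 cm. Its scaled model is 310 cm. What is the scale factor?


Original length = 31 cm
Scaled length = 310 cm
Scale factor = 310 / 31
= 10

10


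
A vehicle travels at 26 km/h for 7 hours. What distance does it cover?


Using distance = speed * time
Speed = 26 km/h
Time = 7 hours
Distance = 26 * 7
= 182 km

182


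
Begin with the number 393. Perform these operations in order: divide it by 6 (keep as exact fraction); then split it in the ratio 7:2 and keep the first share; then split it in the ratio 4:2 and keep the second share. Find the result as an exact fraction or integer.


Start with 393.
Step 1: Divide by 6: 393 / 6 = 131/2
Step 2: Split 7:2, first share = 131/2 * 7/9 = 917/18
Step 3: Split 4:2, second share = 917/18 * 2/6 = 917/54
Final result = 917/54

917/54


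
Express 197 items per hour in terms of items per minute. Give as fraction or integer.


Converting from per hour to per minute
Rate = 197 items per hour
Divide by 60: 197/60
= 197/60 items per minute

197/60


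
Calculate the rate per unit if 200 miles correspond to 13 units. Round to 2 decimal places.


Total miles = 200
Number of units = 13
Unit rate = 200 / 13
= 15.38 miles per unit

15.38


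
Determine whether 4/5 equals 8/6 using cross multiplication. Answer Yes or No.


Cross multiply to check 4/5 = 8/6
Left cross product: 4 * 6 = 24
Right cross product: 5 * 8 = 40
24 != 40
Not equal, so proportions differ => No

No


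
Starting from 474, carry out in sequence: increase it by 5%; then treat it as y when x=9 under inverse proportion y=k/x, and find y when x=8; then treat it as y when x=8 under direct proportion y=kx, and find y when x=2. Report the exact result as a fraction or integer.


Start with 474.
Step 1: Increase by 5%: 474 * 105/100 = 4977/10
Step 2: Inverse prop: k = (4977/10)*9; new y = k/8 = 4977/10*9/8 = 44793/80
Step 3: Direct prop: k = (44793/80)/8; new y = k*2 = 44793/80*2/8 = 44793/320
Final result = 44793/320

44793/320


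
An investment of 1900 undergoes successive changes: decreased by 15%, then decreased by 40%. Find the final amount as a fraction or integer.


Start: 1900
Step 1: decrease by 15% => multiply by 85/100
  1900 * 85/100 = 1615
Step 2: decrease by 40% => multiply by 60/100
  1615 * 60/100 = 969
Final value = 969

969


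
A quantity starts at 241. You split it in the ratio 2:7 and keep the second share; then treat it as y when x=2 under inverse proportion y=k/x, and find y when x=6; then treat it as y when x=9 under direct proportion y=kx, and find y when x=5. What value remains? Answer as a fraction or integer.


Start with 241.
Step 1: Split 2:7, second share = 241 * 7/9 = 1687/9
Step 2: Inverse prop: k = (1687/9)*2; new y = k/6 = 1687/9*2/6 = 1687/27
Step 3: Direct prop: k = (1687/27)/9; new y = k*5 = 1687/27*5/9 = 8435/243
Final result = 8435/243

8435/243


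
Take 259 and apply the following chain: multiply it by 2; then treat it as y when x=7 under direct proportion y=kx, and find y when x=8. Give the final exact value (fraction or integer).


Start with 259.
Step 1: Multiply by 2: 259 * 2 = 518
Step 2: Direct prop: k = (518)/7; new y = k*8 = 518*8/7 = 592
Final result = 592

592


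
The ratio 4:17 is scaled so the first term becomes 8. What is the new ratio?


Original ratio: 4:17
First term target: 8
Scale factor = 8 / 4 = 2
Multiply second term: 17 * 2 = 34
Equivalent ratio = 8:34

8:34


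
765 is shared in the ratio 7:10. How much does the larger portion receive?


Total parts = 7 + 10 = 17
Value per part = 765 / 17 = 45
First share = 7 * 45 = 315
Second share = 10 * 45 = 450
Larger share = 450

450


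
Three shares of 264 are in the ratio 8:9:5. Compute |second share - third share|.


Total parts = 8 + 9 + 5 = 22
Value per part = 264 / 22 = 12
Shares: 8*12=96, 9*12=108, 5*12=60
Second share = 108, third share = 60
Difference = |108 - 60| = 48

48


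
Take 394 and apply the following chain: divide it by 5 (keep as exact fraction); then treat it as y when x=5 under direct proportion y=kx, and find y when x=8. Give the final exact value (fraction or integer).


Start with 394.
Step 1: Divide by 5: 394 / 5 = 394/5
Step 2: Direct prop: k = (394/5)/5; new y = k*8 = 394/5*8/5 = 3152/25
Final result = 3152/25

3152/25


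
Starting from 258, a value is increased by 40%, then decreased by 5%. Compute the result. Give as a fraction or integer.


Start: 258
Step 1: increase by 40% => multiply by 140/100
  258 * 140/100 = 1806/5
Step 2: decrease by 5% => multiply by 95/100
  1806/5 * 95/100 = 17157/50
Final value = 17157/50

17157/50


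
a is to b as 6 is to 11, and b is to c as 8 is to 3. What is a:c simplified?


Given a:b = 6:11 and b:c = 8:3
Make b consistent. Multiply first ratio by 8: a:b = 48:88
Multiply second ratio by 11: b:c = 88:33
Now b = 88 in both, so a:b:c = 48:88:33
Therefore a:c = 48:33
Simplify by GCD: a:c = 16:11

16:11


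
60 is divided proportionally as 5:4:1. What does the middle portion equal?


Ratio = 5:4:1
Total parts = 5 + 4 + 1 = 10
Value per part = 60 / 10 = 6
First share = 5 * 6 = 30
Middle share = 4 * 6 = 24
Third share = 1 * 6 = 6

24
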